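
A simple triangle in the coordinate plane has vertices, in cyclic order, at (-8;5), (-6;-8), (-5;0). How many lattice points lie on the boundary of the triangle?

3

Along each edge there are gcd(|Δx|,|Δy|)+1 lattice points, so counting each shared vertex once the boundary has gcd(2,13) + gcd(1,8) + gcd(3,5) = 1+1+1 = 3.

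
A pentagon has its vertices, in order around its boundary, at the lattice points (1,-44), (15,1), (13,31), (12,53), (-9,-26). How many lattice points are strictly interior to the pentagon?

The shoelace formula gives twice the area as |[1·1 − 15·(-44)] + [15·31 − 13·1] + [13·53 − 12·31] + [12·(-26) − (-9)·53] + [(-9)·(-44) − 1·(-26)]| = 2017, so the area is 1008.5.
Summing gcd(|Δx|,|Δy|) over the edges gives the boundary count: gcd(14,45) + gcd(2,30) + gcd(1,22) + gcd(21,79) + gcd(10,18) = 1+2+1+1+2 = 7.
Pick's theorem gives I = A − B/2 + 1 = 1008.5 − 7/2 + 1 = 1006.

1006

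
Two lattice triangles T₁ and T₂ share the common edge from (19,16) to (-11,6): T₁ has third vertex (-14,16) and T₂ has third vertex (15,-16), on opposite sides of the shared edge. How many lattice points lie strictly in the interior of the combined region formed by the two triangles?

The union is the simple quadrilateral with vertices (19,16), (-14,16), (-11,6), (15,-16) in order.
By the shoelace formula, twice the signed area is |(19·16 − (-14)·16) + ((-14)·6 − (-11)·16) + ((-11)·(-16) − 15·6) + (15·16 − 19·(-16))| = 1250, so the area is 625.
The number of boundary lattice points is Σ gcd(|Δx|,|Δy|) = gcd(33,0) + gcd(3,10) + gcd(26,22) + gcd(4,32) = 33+1+2+4 = 40.
By Pick's theorem I = A − B/2 + 1 = 625 − 40/2 + 1 = 606.

606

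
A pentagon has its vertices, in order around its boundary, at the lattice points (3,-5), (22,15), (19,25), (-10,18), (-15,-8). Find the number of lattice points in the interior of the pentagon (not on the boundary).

Using the shoelace formula, 2A = |[3·15 − 22·(-5)] + [22·25 − 19·15] + [19·18 − (-10)·25] + [(-10)·(-8) − (-15)·18] + [(-15)·(-5) − 3·(-8)]| = 1461, so the area is 730.5.
Summing gcd(|Δx|,|Δy|) over the edges gives the boundary count: gcd(19,20) + gcd(3,10) + gcd(29,7) + gcd(5,26) + gcd(18,3) = 1+1+1+1+3 = 7.
Pick's theorem gives I = A − B/2 + 1 = 730.5 − 7/2 + 1 = 728.

728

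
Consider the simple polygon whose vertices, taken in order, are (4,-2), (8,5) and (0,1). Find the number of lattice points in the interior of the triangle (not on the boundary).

Using the shoelace formula, 2A = |(4·5 − 8·(-2)) + (8·1 − 0·5) + (0·(-2) − 4·1)| = 40, so the area is 20.
Along each edge there are gcd(|Δx|,|Δy|)+1 lattice points, so counting each shared vertex once the boundary has gcd(4,7) + gcd(8,4) + gcd(4,3) = 1+4+1 = 6.
Pick's theorem gives I = A − B/2 + 1 = 20 − 6/2 + 1 = 18.

18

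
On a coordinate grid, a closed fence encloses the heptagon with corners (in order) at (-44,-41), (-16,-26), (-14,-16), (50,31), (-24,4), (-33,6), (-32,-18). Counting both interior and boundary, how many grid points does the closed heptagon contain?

The shoelace formula gives twice the area as |[(-44)·(-26) − (-16)·(-41)] + [(-16)·(-16) − (-14)·(-26)] + [(-14)·31 − 50·(-16)] + [50·4 − (-24)·31] + [(-24)·6 − (-33)·4] + [(-33)·(-18) − (-32)·6] + [(-32)·(-41) − (-44)·(-18)]| = 2984, so the area is 1492.
The number of boundary lattice points is Σ gcd(|Δx|,|Δy|) = gcd(28,15) + gcd(2,10) + gcd(64,47) + gcd(74,27) + gcd(9,2) + gcd(1,24) + gcd(12,23) = 1+2+1+1+1+1+1 = 8.
Pick's theorem gives I = A − B/2 + 1 = 1492 − 8/2 + 1 = 1489, so the closed region contains I + B = 1489 + 8 = 1497 lattice points.

1497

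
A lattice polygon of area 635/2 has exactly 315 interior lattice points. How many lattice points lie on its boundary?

7

Pick's theorem gives A = I + B/2 − 1, so B = 2(A − I + 1) = 2(635/2 − 315 + 1) = 7.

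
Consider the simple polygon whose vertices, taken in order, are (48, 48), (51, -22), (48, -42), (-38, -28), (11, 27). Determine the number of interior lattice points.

4506

By the shoelace formula, twice the signed area is |[48·(-22) − 51·48] + [51·(-42) − 48·(-22)] + [48·(-28) − (-38)·(-42)] + [(-38)·27 − 11·(-28)] + [11·48 − 48·27]| = 9016, so the area is 4508.
Summing gcd(|Δx|,|Δy|) over the edges gives the boundary count: gcd(3,70) + gcd(3,20) + gcd(86,14) + gcd(49,55) + gcd(37,21) = 1+1+2+1+1 = 6.
By Pick's theorem A = I + B/2 − 1, so I = 4508 − 6/2 + 1 = 4506.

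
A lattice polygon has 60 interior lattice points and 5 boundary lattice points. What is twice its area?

123

Pick's theorem states A = I + B/2 − 1, so A = 60 + 5/2 − 1 = 123/2.
Hence 2A = 123.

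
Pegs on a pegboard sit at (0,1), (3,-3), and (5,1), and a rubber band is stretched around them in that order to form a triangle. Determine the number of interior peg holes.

The shoelace formula gives twice the area as |[0·(-3) − 3·1] + [3·1 − 5·(-3)] + [5·1 − 0·1]| = 20, so the area is 10.
Summing gcd(|Δx|,|Δy|) over the edges gives the boundary count: gcd(3,4) + gcd(2,4) + gcd(5,0) = 1+2+5 = 8.
Pick's theorem gives I = A − B/2 + 1 = 10 − 8/2 + 1 = 7.

7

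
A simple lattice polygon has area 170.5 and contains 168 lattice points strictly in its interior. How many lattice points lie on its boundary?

Pick's theorem gives A = I + B/2 − 1, so B = 2(A − I + 1) = 2(170.5 − 168 + 1) = 7.

7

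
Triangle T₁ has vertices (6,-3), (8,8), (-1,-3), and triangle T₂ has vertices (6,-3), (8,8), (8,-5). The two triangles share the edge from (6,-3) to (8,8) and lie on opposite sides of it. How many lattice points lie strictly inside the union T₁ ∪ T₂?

The union is the simple quadrilateral with vertices (6,-3), (-1,-3), (8,8), (8,-5) in order.
Using the shoelace formula, 2A = |[6·(-3) − (-1)·(-3)] + [(-1)·8 − 8·(-3)] + [8·(-5) − 8·8] + [8·(-3) − 6·(-5)]| = 103, so the area is 103/2.
Along each edge there are gcd(|Δx|,|Δy|)+1 lattice points, so counting each shared vertex once the boundary has gcd(7,0) + gcd(9,11) + gcd(0,13) + gcd(2,2) = 7+1+13+2 = 23.
By Pick's theorem I = A − B/2 + 1 = 103/2 − 23/2 + 1 = 41.

41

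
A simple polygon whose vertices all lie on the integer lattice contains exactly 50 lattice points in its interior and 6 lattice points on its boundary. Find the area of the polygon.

52

Pick's theorem states A = I + B/2 − 1, so A = 50 + 6/2 − 1 = 52.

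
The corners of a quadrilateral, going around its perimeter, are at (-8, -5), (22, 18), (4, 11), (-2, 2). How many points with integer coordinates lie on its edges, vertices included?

The number of boundary lattice points is Σ gcd(|Δx|,|Δy|) = gcd(30,23) + gcd(18,7) + gcd(6,9) + gcd(6,7) = 1+1+3+1 = 6.

6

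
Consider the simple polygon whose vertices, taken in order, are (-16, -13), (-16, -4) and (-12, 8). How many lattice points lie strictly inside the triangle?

By the shoelace formula, twice the signed area is |[(-16)·(-4) − (-16)·(-13)] + [(-16)·8 − (-12)·(-4)] + [(-12)·(-13) − (-16)·8]| = 36, so the area is 18.
Along each edge there are gcd(|Δx|,|Δy|)+1 lattice points, so counting each shared vertex once the boundary has gcd(0,9) + gcd(4,12) + gcd(4,21) = 9+4+1 = 14.
By Pick's theorem A = I + B/2 − 1, so I = 18 − 14/2 + 1 = 12.

12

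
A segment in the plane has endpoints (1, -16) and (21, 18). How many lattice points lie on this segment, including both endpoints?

The number of lattice points on a segment between lattice points is gcd(|Δx|,|Δy|) + 1 = gcd(20,34) + 1 = 2 + 1 = 3.

3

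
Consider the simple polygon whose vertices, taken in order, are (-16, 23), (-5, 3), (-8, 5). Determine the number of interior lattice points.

The shoelace formula gives twice the area as |[(-16)·3 − (-5)·23] + [(-5)·5 − (-8)·3] + [(-8)·23 − (-16)·5]| = 38, so the area is 19.
The number of boundary lattice points is Σ gcd(|Δx|,|Δy|) = gcd(11,20) + gcd(3,2) + gcd(8,18) = 1+1+2 = 4.
By Pick's theorem A = I + B/2 − 1, so I = 19 − 4/2 + 1 = 18.

18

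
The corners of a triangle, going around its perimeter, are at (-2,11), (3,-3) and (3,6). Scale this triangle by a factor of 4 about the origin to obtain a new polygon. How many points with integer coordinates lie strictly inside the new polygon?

Using the shoelace formula, 2A = |((-2)·(-3) − 3·11) + (3·6 − 3·(-3)) + (3·11 − (-2)·6)| = 45, so the area is 22.5.
The number of boundary lattice points is Σ gcd(|Δx|,|Δy|) = gcd(5,14) + gcd(0,9) + gcd(5,5) = 1+9+5 = 15.
Scaling by 4 multiplies the area by 4² = 16 (so the new area is 360) and multiplies the boundary lattice-point count by 4, giving 60.
By Pick's theorem, the interior count of the dilated polygon is 360 − 60/2 + 1 = 331.

331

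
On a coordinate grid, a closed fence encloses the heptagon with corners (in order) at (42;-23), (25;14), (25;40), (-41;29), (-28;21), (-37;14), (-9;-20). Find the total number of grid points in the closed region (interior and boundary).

3237

The shoelace formula gives twice the area as |[42·14 − 25·(-23)] + [25·40 − 25·14] + [25·29 − (-41)·40] + [(-41)·21 − (-28)·29] + [(-28)·14 − (-37)·21] + [(-37)·(-20) − (-9)·14] + [(-9)·(-23) − 42·(-20)]| = 6427, so the area is 6427/2.
The number of boundary lattice points is Σ gcd(|Δx|,|Δy|) = gcd(17,37) + gcd(0,26) + gcd(66,11) + gcd(13,8) + gcd(9,7) + gcd(28,34) + gcd(51,3) = 1+26+11+1+1+2+3 = 45.
Pick's theorem gives I = A − B/2 + 1 = 6427/2 − 45/2 + 1 = 3192, so the closed region contains I + B = 3192 + 45 = 3237 lattice points.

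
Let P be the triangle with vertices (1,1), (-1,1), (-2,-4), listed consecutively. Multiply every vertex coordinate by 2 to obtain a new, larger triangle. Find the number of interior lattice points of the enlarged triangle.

17

By the shoelace formula, twice the signed area is |(1·1 − (-1)·1) + ((-1)·(-4) − (-2)·1) + ((-2)·1 − 1·(-4))| = 10, so the area is 5.
Along each edge there are gcd(|Δx|,|Δy|)+1 lattice points, so counting each shared vertex once the boundary has gcd(2,0) + gcd(1,5) + gcd(3,5) = 2+1+1 = 4.
Scaling by 2 multiplies the area by 2² = 4 (so the new area is 20) and multiplies the boundary lattice-point count by 2, giving 8.
By Pick's theorem, the interior count of the dilated polygon is 20 − 8/2 + 1 = 17.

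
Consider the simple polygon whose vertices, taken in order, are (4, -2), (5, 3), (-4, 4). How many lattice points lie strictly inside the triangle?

The shoelace formula gives twice the area as |(4·3 − 5·(-2)) + (5·4 − (-4)·3) + ((-4)·(-2) − 4·4)| = 46, so the area is 23.
The number of boundary lattice points is Σ gcd(|Δx|,|Δy|) = gcd(1,5) + gcd(9,1) + gcd(8,6) = 1+1+2 = 4.
By Pick's theorem A = I + B/2 − 1, so I = 23 − 4/2 + 1 = 22.

22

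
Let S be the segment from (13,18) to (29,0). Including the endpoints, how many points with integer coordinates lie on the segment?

3

The number of lattice points on a segment between lattice points is gcd(|Δx|,|Δy|) + 1 = gcd(16,18) + 1 = 2 + 1 = 3.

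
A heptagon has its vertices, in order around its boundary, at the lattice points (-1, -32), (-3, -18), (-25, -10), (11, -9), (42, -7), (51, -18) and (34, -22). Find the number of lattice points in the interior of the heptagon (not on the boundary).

The shoelace formula gives twice the area as |((-1)·(-18) − (-3)·(-32)) + ((-3)·(-10) − (-25)·(-18)) + ((-25)·(-9) − 11·(-10)) + (11·(-7) − 42·(-9)) + (42·(-18) − 51·(-7)) + (51·(-22) − 34·(-18)) + (34·(-32) − (-1)·(-22))| = 1881, so the area is 940.5.
The number of boundary lattice points is Σ gcd(|Δx|,|Δy|) = gcd(2,14) + gcd(22,8) + gcd(36,1) + gcd(31,2) + gcd(9,11) + gcd(17,4) + gcd(35,10) = 2+2+1+1+1+1+5 = 13.
By Pick's theorem A = I + B/2 − 1, so I = 940.5 − 13/2 + 1 = 935.

935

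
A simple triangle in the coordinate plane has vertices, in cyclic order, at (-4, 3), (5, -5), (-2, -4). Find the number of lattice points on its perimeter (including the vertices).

The number of boundary lattice points is Σ gcd(|Δx|,|Δy|) = gcd(9,8) + gcd(7,1) + gcd(2,7) = 1+1+1 = 3.

3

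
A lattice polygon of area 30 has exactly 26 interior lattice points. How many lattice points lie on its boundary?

10

Pick's theorem gives A = I + B/2 − 1, so B = 2(A − I + 1) = 2(30 − 26 + 1) = 10.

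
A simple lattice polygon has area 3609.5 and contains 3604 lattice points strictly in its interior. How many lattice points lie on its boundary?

13

Pick's theorem gives A = I + B/2 − 1, so B = 2(A − I + 1) = 2(3609.5 − 3604 + 1) = 13.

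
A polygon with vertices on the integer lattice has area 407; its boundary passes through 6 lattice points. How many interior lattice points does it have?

405

Pick's theorem A = I + B/2 − 1 rearranges to I = A − B/2 + 1 = 407 − 6/2 + 1 = 405.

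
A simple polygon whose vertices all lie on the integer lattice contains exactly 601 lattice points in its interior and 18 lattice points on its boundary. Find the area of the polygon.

Pick's theorem states A = I + B/2 − 1, so A = 601 + 18/2 − 1 = 609.

609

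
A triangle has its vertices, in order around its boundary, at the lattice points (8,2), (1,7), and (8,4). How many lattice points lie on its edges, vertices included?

4

The number of boundary lattice points is Σ gcd(|Δx|,|Δy|) = gcd(7,5) + gcd(7,3) + gcd(0,2) = 1+1+2 = 4.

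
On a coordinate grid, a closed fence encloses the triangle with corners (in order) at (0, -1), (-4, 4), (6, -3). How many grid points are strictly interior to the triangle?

By the shoelace formula, twice the signed area is |(0·4 − (-4)·(-1)) + ((-4)·(-3) − 6·4) + (6·(-1) − 0·(-3))| = 22, so the area is 11.
The number of boundary lattice points is Σ gcd(|Δx|,|Δy|) = gcd(4,5) + gcd(10,7) + gcd(6,2) = 1+1+2 = 4.
By Pick's theorem A = I + B/2 − 1, so I = 11 − 4/2 + 1 = 10.

10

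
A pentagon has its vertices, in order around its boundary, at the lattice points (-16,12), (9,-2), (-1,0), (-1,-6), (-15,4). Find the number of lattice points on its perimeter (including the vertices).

Summing gcd(|Δx|,|Δy|) over the edges gives the boundary count: gcd(25,14) + gcd(10,2) + gcd(0,6) + gcd(14,10) + gcd(1,8) = 1+2+6+2+1 = 12.

12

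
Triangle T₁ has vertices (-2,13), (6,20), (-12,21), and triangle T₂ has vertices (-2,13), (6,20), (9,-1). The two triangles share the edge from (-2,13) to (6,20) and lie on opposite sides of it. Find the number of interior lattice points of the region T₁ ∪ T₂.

The union is the simple quadrilateral with vertices (-2,13), (-12,21), (6,20), (9,-1) in order.
By the shoelace formula, twice the signed area is |[(-2)·21 − (-12)·13] + [(-12)·20 − 6·21] + [6·(-1) − 9·20] + [9·13 − (-2)·(-1)]| = 323, so the area is 323/2.
Along each edge there are gcd(|Δx|,|Δy|)+1 lattice points, so counting each shared vertex once the boundary has gcd(10,8) + gcd(18,1) + gcd(3,21) + gcd(11,14) = 2+1+3+1 = 7.
By Pick's theorem I = A − B/2 + 1 = 323/2 − 7/2 + 1 = 159.

159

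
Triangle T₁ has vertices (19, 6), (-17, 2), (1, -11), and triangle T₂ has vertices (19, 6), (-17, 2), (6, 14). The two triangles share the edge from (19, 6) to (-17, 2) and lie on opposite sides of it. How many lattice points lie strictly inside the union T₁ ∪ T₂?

439

The union is the simple quadrilateral with vertices (19, 6), (1, -11), (-17, 2), (6, 14) in order.
By the shoelace formula, twice the signed area is |(19·(-11) − 1·6) + (1·2 − (-17)·(-11)) + ((-17)·14 − 6·2) + (6·6 − 19·14)| = 880, so the area is 440.
The number of boundary lattice points is Σ gcd(|Δx|,|Δy|) = gcd(18,17) + gcd(18,13) + gcd(23,12) + gcd(13,8) = 1+1+1+1 = 4.
By Pick's theorem I = A − B/2 + 1 = 440 − 4/2 + 1 = 439.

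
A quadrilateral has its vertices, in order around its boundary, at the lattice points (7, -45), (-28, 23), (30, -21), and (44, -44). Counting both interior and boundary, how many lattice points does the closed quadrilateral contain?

Using the shoelace formula, 2A = |[7·23 − (-28)·(-45)] + [(-28)·(-21) − 30·23] + [30·(-44) − 44·(-21)] + [44·(-45) − 7·(-44)]| = 3269, so the area is 3269/2.
Summing gcd(|Δx|,|Δy|) over the edges gives the boundary count: gcd(35,68) + gcd(58,44) + gcd(14,23) + gcd(37,1) = 1+2+1+1 = 5.
Pick's theorem gives I = A − B/2 + 1 = 3269/2 − 5/2 + 1 = 1633, so the closed region contains I + B = 1633 + 5 = 1638 lattice points.

1638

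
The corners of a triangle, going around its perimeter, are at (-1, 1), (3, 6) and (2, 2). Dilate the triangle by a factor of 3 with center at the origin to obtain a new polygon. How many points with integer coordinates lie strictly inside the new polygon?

46

By the shoelace formula, twice the signed area is |[(-1)·6 − 3·1] + [3·2 − 2·6] + [2·1 − (-1)·2]| = 11, so the area is 5.5.
Summing gcd(|Δx|,|Δy|) over the edges gives the boundary count: gcd(4,5) + gcd(1,4) + gcd(3,1) = 1+1+1 = 3.
Scaling by 3 multiplies the area by 3² = 9 (so the new area is 49.5) and multiplies the boundary lattice-point count by 3, giving 9.
By Pick's theorem, the interior count of the dilated polygon is 49.5 − 9/2 + 1 = 46.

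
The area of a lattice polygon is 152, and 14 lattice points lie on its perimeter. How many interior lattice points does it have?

Pick's theorem A = I + B/2 − 1 rearranges to I = A − B/2 + 1 = 152 − 14/2 + 1 = 146.

146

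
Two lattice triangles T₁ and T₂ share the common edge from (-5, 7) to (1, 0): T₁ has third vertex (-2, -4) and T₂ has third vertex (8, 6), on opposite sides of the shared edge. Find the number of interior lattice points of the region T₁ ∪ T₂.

64

The union is the simple quadrilateral with vertices (-5, 7), (-2, -4), (1, 0), (8, 6) in order.
By the shoelace formula, twice the signed area is |[(-5)·(-4) − (-2)·7] + [(-2)·0 − 1·(-4)] + [1·6 − 8·0] + [8·7 − (-5)·6]| = 130, so the area is 65.
The number of boundary lattice points is Σ gcd(|Δx|,|Δy|) = gcd(3,11) + gcd(3,4) + gcd(7,6) + gcd(13,1) = 1+1+1+1 = 4.
By Pick's theorem I = A − B/2 + 1 = 65 − 4/2 + 1 = 64.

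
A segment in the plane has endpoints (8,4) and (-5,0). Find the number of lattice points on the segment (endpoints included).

The number of lattice points on a segment between lattice points is gcd(|Δx|,|Δy|) + 1 = gcd(13,4) + 1 = 1 + 1 = 2.

2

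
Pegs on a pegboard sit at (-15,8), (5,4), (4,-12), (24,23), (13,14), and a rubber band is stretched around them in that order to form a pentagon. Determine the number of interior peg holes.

272

The shoelace formula gives twice the area as |[(-15)·4 − 5·8] + [5·(-12) − 4·4] + [4·23 − 24·(-12)] + [24·14 − 13·23] + [13·8 − (-15)·14]| = 555, so the area is 555/2.
Along each edge there are gcd(|Δx|,|Δy|)+1 lattice points, so counting each shared vertex once the boundary has gcd(20,4) + gcd(1,16) + gcd(20,35) + gcd(11,9) + gcd(28,6) = 4+1+5+1+2 = 13.
By Pick's theorem A = I + B/2 − 1, so I = 555/2 − 13/2 + 1 = 272.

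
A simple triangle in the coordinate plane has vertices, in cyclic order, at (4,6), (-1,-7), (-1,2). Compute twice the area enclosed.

45

The shoelace formula gives twice the area as |[4·(-7) − (-1)·6] + [(-1)·2 − (-1)·(-7)] + [(-1)·6 − 4·2]| = 45, so the area is 45/2.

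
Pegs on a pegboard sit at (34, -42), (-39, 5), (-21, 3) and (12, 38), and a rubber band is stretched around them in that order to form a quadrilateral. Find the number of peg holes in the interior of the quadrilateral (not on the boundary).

By the shoelace formula, twice the signed area is |(34·5 − (-39)·(-42)) + ((-39)·3 − (-21)·5) + ((-21)·38 − 12·3) + (12·(-42) − 34·38)| = 4110, so the area is 2055.
Along each edge there are gcd(|Δx|,|Δy|)+1 lattice points, so counting each shared vertex once the boundary has gcd(73,47) + gcd(18,2) + gcd(33,35) + gcd(22,80) = 1+2+1+2 = 6.
By Pick's theorem A = I + B/2 − 1, so I = 2055 − 6/2 + 1 = 2053.

2053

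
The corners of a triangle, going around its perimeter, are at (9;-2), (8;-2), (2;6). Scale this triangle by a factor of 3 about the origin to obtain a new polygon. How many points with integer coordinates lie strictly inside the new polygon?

Using the shoelace formula, 2A = |[9·(-2) − 8·(-2)] + [8·6 − 2·(-2)] + [2·(-2) − 9·6]| = 8, so the area is 4.
The number of boundary lattice points is Σ gcd(|Δx|,|Δy|) = gcd(1,0) + gcd(6,8) + gcd(7,8) = 1+2+1 = 4.
Scaling by 3 multiplies the area by 3² = 9 (so the new area is 36) and multiplies the boundary lattice-point count by 3, giving 12.
By Pick's theorem, the interior count of the dilated polygon is 36 − 12/2 + 1 = 31.

31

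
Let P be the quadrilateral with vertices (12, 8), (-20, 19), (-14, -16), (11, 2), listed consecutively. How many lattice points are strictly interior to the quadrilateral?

592

By the shoelace formula, twice the signed area is |[12·19 − (-20)·8] + [(-20)·(-16) − (-14)·19] + [(-14)·2 − 11·(-16)] + [11·8 − 12·2]| = 1186, so the area is 593.
The number of boundary lattice points is Σ gcd(|Δx|,|Δy|) = gcd(32,11) + gcd(6,35) + gcd(25,18) + gcd(1,6) = 1+1+1+1 = 4.
By Pick's theorem A = I + B/2 − 1, so I = 593 − 4/2 + 1 = 592.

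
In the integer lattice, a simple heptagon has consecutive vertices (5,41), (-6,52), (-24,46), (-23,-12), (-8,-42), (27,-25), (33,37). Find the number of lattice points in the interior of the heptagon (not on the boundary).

3991

Using the shoelace formula, 2A = |(5·52 − (-6)·41) + ((-6)·46 − (-24)·52) + ((-24)·(-12) − (-23)·46) + ((-23)·(-42) − (-8)·(-12)) + ((-8)·(-25) − 27·(-42)) + (27·37 − 33·(-25)) + (33·41 − 5·37)| = 8020, so the area is 4010.
The number of boundary lattice points is Σ gcd(|Δx|,|Δy|) = gcd(11,11) + gcd(18,6) + gcd(1,58) + gcd(15,30) + gcd(35,17) + gcd(6,62) + gcd(28,4) = 11+6+1+15+1+2+4 = 40.
By Pick's theorem A = I + B/2 − 1, so I = 4010 − 40/2 + 1 = 3991.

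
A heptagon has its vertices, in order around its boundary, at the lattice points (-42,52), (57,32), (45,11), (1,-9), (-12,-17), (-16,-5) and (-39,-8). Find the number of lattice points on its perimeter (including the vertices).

17

Along each edge there are gcd(|Δx|,|Δy|)+1 lattice points, so counting each shared vertex once the boundary has gcd(99,20) + gcd(12,21) + gcd(44,20) + gcd(13,8) + gcd(4,12) + gcd(23,3) + gcd(3,60) = 1+3+4+1+4+1+3 = 17.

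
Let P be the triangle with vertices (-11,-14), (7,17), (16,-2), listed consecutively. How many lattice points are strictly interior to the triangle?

The shoelace formula gives twice the area as |[(-11)·17 − 7·(-14)] + [7·(-2) − 16·17] + [16·(-14) − (-11)·(-2)]| = 621, so the area is 621/2.
The number of boundary lattice points is Σ gcd(|Δx|,|Δy|) = gcd(18,31) + gcd(9,19) + gcd(27,12) = 1+1+3 = 5.
Pick's theorem gives I = A − B/2 + 1 = 621/2 − 5/2 + 1 = 309.

309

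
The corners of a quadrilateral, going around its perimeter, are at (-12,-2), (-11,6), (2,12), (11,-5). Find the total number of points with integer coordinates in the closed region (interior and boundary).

234

Using the shoelace formula, 2A = |((-12)·6 − (-11)·(-2)) + ((-11)·12 − 2·6) + (2·(-5) − 11·12) + (11·(-2) − (-12)·(-5))| = 462, so the area is 231.
Along each edge there are gcd(|Δx|,|Δy|)+1 lattice points, so counting each shared vertex once the boundary has gcd(1,8) + gcd(13,6) + gcd(9,17) + gcd(23,3) = 1+1+1+1 = 4.
Pick's theorem gives I = A − B/2 + 1 = 231 − 4/2 + 1 = 230, so the closed region contains I + B = 230 + 4 = 234 lattice points.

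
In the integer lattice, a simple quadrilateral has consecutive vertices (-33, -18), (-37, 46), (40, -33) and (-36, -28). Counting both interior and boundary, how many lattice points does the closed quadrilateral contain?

The shoelace formula gives twice the area as |((-33)·46 − (-37)·(-18)) + ((-37)·(-33) − 40·46) + (40·(-28) − (-36)·(-33)) + ((-36)·(-18) − (-33)·(-28))| = 5387, so the area is 2693.5.
Along each edge there are gcd(|Δx|,|Δy|)+1 lattice points, so counting each shared vertex once the boundary has gcd(4,64) + gcd(77,79) + gcd(76,5) + gcd(3,10) = 4+1+1+1 = 7.
Pick's theorem gives I = A − B/2 + 1 = 2693.5 − 7/2 + 1 = 2691, so the closed region contains I + B = 2691 + 7 = 2698 lattice points.

2698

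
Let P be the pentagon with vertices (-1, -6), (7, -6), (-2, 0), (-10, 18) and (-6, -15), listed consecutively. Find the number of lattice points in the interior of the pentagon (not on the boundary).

133

Using the shoelace formula, 2A = |((-1)·(-6) − 7·(-6)) + (7·0 − (-2)·(-6)) + ((-2)·18 − (-10)·0) + ((-10)·(-15) − (-6)·18) + ((-6)·(-6) − (-1)·(-15))| = 279, so the area is 139.5.
Summing gcd(|Δx|,|Δy|) over the edges gives the boundary count: gcd(8,0) + gcd(9,6) + gcd(8,18) + gcd(4,33) + gcd(5,9) = 8+3+2+1+1 = 15.
By Pick's theorem A = I + B/2 − 1, so I = 139.5 − 15/2 + 1 = 133.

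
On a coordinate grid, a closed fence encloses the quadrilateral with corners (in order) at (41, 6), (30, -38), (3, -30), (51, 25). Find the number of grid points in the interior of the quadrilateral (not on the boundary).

The shoelace formula gives twice the area as |[41·(-38) − 30·6] + [30·(-30) − 3·(-38)] + [3·25 − 51·(-30)] + [51·6 − 41·25]| = 1638, so the area is 819.
The number of boundary lattice points is Σ gcd(|Δx|,|Δy|) = gcd(11,44) + gcd(27,8) + gcd(48,55) + gcd(10,19) = 11+1+1+1 = 14.
Pick's theorem gives I = A − B/2 + 1 = 819 − 14/2 + 1 = 813.

813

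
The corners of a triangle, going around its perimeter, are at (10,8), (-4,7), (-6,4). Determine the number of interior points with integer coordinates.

18

The shoelace formula gives twice the area as |[10·7 − (-4)·8] + [(-4)·4 − (-6)·7] + [(-6)·8 − 10·4]| = 40, so the area is 20.
Summing gcd(|Δx|,|Δy|) over the edges gives the boundary count: gcd(14,1) + gcd(2,3) + gcd(16,4) = 1+1+4 = 6.
By Pick's theorem A = I + B/2 − 1, so I = 20 − 6/2 + 1 = 18.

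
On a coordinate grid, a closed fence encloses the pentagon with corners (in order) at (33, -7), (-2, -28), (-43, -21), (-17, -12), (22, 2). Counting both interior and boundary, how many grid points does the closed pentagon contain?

Using the shoelace formula, 2A = |(33·(-28) − (-2)·(-7)) + ((-2)·(-21) − (-43)·(-28)) + ((-43)·(-12) − (-17)·(-21)) + ((-17)·2 − 22·(-12)) + (22·(-7) − 33·2)| = 1931, so the area is 1931/2.
The number of boundary lattice points is Σ gcd(|Δx|,|Δy|) = gcd(35,21) + gcd(41,7) + gcd(26,9) + gcd(39,14) + gcd(11,9) = 7+1+1+1+1 = 11.
Pick's theorem gives I = A − B/2 + 1 = 1931/2 − 11/2 + 1 = 961, so the closed region contains I + B = 961 + 11 = 972 lattice points.

972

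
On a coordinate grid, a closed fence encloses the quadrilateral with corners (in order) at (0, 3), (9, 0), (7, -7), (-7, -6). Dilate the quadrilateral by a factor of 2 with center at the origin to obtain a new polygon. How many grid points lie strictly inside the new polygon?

399

Using the shoelace formula, 2A = |[0·0 − 9·3] + [9·(-7) − 7·0] + [7·(-6) − (-7)·(-7)] + [(-7)·3 − 0·(-6)]| = 202, so the area is 101.
Summing gcd(|Δx|,|Δy|) over the edges gives the boundary count: gcd(9,3) + gcd(2,7) + gcd(14,1) + gcd(7,9) = 3+1+1+1 = 6.
Scaling by 2 multiplies the area by 2² = 4 (so the new area is 404) and multiplies the boundary lattice-point count by 2, giving 12.
By Pick's theorem, the interior count of the dilated polygon is 404 − 12/2 + 1 = 399.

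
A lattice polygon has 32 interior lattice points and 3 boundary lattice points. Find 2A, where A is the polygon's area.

65

By Pick's theorem, A = I + B/2 − 1 = 32 + 3/2 − 1 = 65/2.
Hence 2A = 65.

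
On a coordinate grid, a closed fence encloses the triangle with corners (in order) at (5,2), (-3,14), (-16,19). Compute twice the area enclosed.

The shoelace formula gives twice the area as |[5·14 − (-3)·2] + [(-3)·19 − (-16)·14] + [(-16)·2 − 5·19]| = 116, so the area is 58.

116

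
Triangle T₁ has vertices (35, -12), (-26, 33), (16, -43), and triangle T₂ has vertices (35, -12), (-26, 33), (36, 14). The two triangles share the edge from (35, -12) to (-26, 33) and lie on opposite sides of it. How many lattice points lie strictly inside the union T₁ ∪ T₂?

2187

The union is the simple quadrilateral with vertices (35, -12), (16, -43), (-26, 33), (36, 14) in order.
By the shoelace formula, twice the signed area is |(35·(-43) − 16·(-12)) + (16·33 − (-26)·(-43)) + ((-26)·14 − 36·33) + (36·(-12) − 35·14)| = 4377, so the area is 2188.5.
The number of boundary lattice points is Σ gcd(|Δx|,|Δy|) = gcd(19,31) + gcd(42,76) + gcd(62,19) + gcd(1,26) = 1+2+1+1 = 5.
By Pick's theorem I = A − B/2 + 1 = 2188.5 − 5/2 + 1 = 2187.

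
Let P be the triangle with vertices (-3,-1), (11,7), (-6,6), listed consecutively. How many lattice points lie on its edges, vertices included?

4

The number of boundary lattice points is Σ gcd(|Δx|,|Δy|) = gcd(14,8) + gcd(17,1) + gcd(3,7) = 2+1+1 = 4.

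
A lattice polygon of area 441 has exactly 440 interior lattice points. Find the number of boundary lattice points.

Pick's theorem gives A = I + B/2 − 1, so B = 2(A − I + 1) = 2(441 − 440 + 1) = 4.

4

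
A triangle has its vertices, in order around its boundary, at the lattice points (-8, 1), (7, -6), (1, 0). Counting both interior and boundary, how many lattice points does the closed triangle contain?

Using the shoelace formula, 2A = |((-8)·(-6) − 7·1) + (7·0 − 1·(-6)) + (1·1 − (-8)·0)| = 48, so the area is 24.
The number of boundary lattice points is Σ gcd(|Δx|,|Δy|) = gcd(15,7) + gcd(6,6) + gcd(9,1) = 1+6+1 = 8.
Pick's theorem gives I = A − B/2 + 1 = 24 − 8/2 + 1 = 21, so the closed region contains I + B = 21 + 8 = 29 lattice points.

29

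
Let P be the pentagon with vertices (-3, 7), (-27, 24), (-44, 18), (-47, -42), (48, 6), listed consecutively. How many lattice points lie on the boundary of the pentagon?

7

Summing gcd(|Δx|,|Δy|) over the edges gives the boundary count: gcd(24,17) + gcd(17,6) + gcd(3,60) + gcd(95,48) + gcd(51,1) = 1+1+3+1+1 = 7.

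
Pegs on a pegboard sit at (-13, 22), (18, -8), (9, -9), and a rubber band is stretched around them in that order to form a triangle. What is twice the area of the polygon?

301

The shoelace formula gives twice the area as |((-13)·(-8) − 18·22) + (18·(-9) − 9·(-8)) + (9·22 − (-13)·(-9))| = 301, so the area is 150.5.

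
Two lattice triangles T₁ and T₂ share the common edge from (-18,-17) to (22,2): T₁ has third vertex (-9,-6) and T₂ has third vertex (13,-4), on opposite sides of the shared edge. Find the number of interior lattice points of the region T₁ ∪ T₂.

The union is the simple quadrilateral with vertices (-18,-17), (-9,-6), (22,2), (13,-4) in order.
Using the shoelace formula, 2A = |[(-18)·(-6) − (-9)·(-17)] + [(-9)·2 − 22·(-6)] + [22·(-4) − 13·2] + [13·(-17) − (-18)·(-4)]| = 338, so the area is 169.
Summing gcd(|Δx|,|Δy|) over the edges gives the boundary count: gcd(9,11) + gcd(31,8) + gcd(9,6) + gcd(31,13) = 1+1+3+1 = 6.
By Pick's theorem I = A − B/2 + 1 = 169 − 6/2 + 1 = 167.

167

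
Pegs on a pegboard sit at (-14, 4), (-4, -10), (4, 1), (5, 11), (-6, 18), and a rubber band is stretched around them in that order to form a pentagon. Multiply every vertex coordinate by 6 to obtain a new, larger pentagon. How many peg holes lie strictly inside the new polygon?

11050

By the shoelace formula, twice the signed area is |((-14)·(-10) − (-4)·4) + ((-4)·1 − 4·(-10)) + (4·11 − 5·1) + (5·18 − (-6)·11) + ((-6)·4 − (-14)·18)| = 615, so the area is 615/2.
Along each edge there are gcd(|Δx|,|Δy|)+1 lattice points, so counting each shared vertex once the boundary has gcd(10,14) + gcd(8,11) + gcd(1,10) + gcd(11,7) + gcd(8,14) = 2+1+1+1+2 = 7.
Scaling by 6 multiplies the area by 6² = 36 (so the new area is 11070) and multiplies the boundary lattice-point count by 6, giving 42.
By Pick's theorem, the interior count of the dilated polygon is 11070 − 42/2 + 1 = 11050.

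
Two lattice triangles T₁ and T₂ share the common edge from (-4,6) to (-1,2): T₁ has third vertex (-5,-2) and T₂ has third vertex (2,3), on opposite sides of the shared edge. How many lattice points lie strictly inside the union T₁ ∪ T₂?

The union is the simple quadrilateral with vertices (-4,6), (-5,-2), (-1,2), (2,3) in order.
Using the shoelace formula, 2A = |((-4)·(-2) − (-5)·6) + ((-5)·2 − (-1)·(-2)) + ((-1)·3 − 2·2) + (2·6 − (-4)·3)| = 43, so the area is 43/2.
Summing gcd(|Δx|,|Δy|) over the edges gives the boundary count: gcd(1,8) + gcd(4,4) + gcd(3,1) + gcd(6,3) = 1+4+1+3 = 9.
By Pick's theorem I = A − B/2 + 1 = 43/2 − 9/2 + 1 = 18.

18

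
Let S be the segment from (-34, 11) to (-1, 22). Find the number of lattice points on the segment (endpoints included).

The number of lattice points on a segment between lattice points is gcd(|Δx|,|Δy|) + 1 = gcd(33,11) + 1 = 11 + 1 = 12.

12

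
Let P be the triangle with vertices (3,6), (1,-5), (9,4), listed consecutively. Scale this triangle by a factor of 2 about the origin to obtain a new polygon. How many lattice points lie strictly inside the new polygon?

137

The shoelace formula gives twice the area as |[3·(-5) − 1·6] + [1·4 − 9·(-5)] + [9·6 − 3·4]| = 70, so the area is 35.
The number of boundary lattice points is Σ gcd(|Δx|,|Δy|) = gcd(2,11) + gcd(8,9) + gcd(6,2) = 1+1+2 = 4.
Scaling by 2 multiplies the area by 2² = 4 (so the new area is 140) and multiplies the boundary lattice-point count by 2, giving 8.
By Pick's theorem, the interior count of the dilated polygon is 140 − 8/2 + 1 = 137.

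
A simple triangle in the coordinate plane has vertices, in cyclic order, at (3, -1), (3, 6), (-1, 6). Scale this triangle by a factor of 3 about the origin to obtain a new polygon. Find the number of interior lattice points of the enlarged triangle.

By the shoelace formula, twice the signed area is |(3·6 − 3·(-1)) + (3·6 − (-1)·6) + ((-1)·(-1) − 3·6)| = 28, so the area is 14.
Summing gcd(|Δx|,|Δy|) over the edges gives the boundary count: gcd(0,7) + gcd(4,0) + gcd(4,7) = 7+4+1 = 12.
Scaling by 3 multiplies the area by 3² = 9 (so the new area is 126) and multiplies the boundary lattice-point count by 3, giving 36.
By Pick's theorem, the interior count of the dilated polygon is 126 − 36/2 + 1 = 109.

109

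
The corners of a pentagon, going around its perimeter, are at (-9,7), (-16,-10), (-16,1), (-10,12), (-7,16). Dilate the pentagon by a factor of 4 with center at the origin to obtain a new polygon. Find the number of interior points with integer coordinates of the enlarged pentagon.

1067

Using the shoelace formula, 2A = |((-9)·(-10) − (-16)·7) + ((-16)·1 − (-16)·(-10)) + ((-16)·12 − (-10)·1) + ((-10)·16 − (-7)·12) + ((-7)·7 − (-9)·16)| = 137, so the area is 68.5.
Along each edge there are gcd(|Δx|,|Δy|)+1 lattice points, so counting each shared vertex once the boundary has gcd(7,17) + gcd(0,11) + gcd(6,11) + gcd(3,4) + gcd(2,9) = 1+11+1+1+1 = 15.
Scaling by 4 multiplies the area by 4² = 16 (so the new area is 1096) and multiplies the boundary lattice-point count by 4, giving 60.
By Pick's theorem, the interior count of the dilated polygon is 1096 − 60/2 + 1 = 1067.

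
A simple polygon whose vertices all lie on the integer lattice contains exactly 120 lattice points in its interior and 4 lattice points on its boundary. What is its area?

By Pick's theorem, A = I + B/2 − 1 = 120 + 4/2 − 1 = 121.

121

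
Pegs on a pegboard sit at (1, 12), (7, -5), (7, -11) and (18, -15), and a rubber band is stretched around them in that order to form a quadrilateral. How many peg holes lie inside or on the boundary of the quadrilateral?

The shoelace formula gives twice the area as |[1·(-5) − 7·12] + [7·(-11) − 7·(-5)] + [7·(-15) − 18·(-11)] + [18·12 − 1·(-15)]| = 193, so the area is 193/2.
Along each edge there are gcd(|Δx|,|Δy|)+1 lattice points, so counting each shared vertex once the boundary has gcd(6,17) + gcd(0,6) + gcd(11,4) + gcd(17,27) = 1+6+1+1 = 9.
Pick's theorem gives I = A − B/2 + 1 = 193/2 − 9/2 + 1 = 93, so the closed region contains I + B = 93 + 9 = 102 lattice points.

102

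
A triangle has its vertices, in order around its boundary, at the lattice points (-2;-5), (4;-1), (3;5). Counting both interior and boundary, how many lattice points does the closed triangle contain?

By the shoelace formula, twice the signed area is |((-2)·(-1) − 4·(-5)) + (4·5 − 3·(-1)) + (3·(-5) − (-2)·5)| = 40, so the area is 20.
Summing gcd(|Δx|,|Δy|) over the edges gives the boundary count: gcd(6,4) + gcd(1,6) + gcd(5,10) = 2+1+5 = 8.
Pick's theorem gives I = A − B/2 + 1 = 20 − 8/2 + 1 = 17, so the closed region contains I + B = 17 + 8 = 25 lattice points.

25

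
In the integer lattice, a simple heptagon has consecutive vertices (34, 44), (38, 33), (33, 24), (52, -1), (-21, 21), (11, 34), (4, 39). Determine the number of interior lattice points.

1365

The shoelace formula gives twice the area as |[34·33 − 38·44] + [38·24 − 33·33] + [33·(-1) − 52·24] + [52·21 − (-21)·(-1)] + [(-21)·34 − 11·21] + [11·39 − 4·34] + [4·44 − 34·39]| = 2739, so the area is 1369.5.
Along each edge there are gcd(|Δx|,|Δy|)+1 lattice points, so counting each shared vertex once the boundary has gcd(4,11) + gcd(5,9) + gcd(19,25) + gcd(73,22) + gcd(32,13) + gcd(7,5) + gcd(30,5) = 1+1+1+1+1+1+5 = 11.
Pick's theorem gives I = A − B/2 + 1 = 1369.5 − 11/2 + 1 = 1365.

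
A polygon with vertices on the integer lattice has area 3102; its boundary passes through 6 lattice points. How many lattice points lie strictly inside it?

3100

Pick's theorem A = I + B/2 − 1 rearranges to I = A − B/2 + 1 = 3102 − 6/2 + 1 = 3100.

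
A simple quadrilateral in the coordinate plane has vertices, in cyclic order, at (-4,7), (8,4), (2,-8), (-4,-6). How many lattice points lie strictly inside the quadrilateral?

109

By the shoelace formula, twice the signed area is |[(-4)·4 − 8·7] + [8·(-8) − 2·4] + [2·(-6) − (-4)·(-8)] + [(-4)·7 − (-4)·(-6)]| = 240, so the area is 120.
Along each edge there are gcd(|Δx|,|Δy|)+1 lattice points, so counting each shared vertex once the boundary has gcd(12,3) + gcd(6,12) + gcd(6,2) + gcd(0,13) = 3+6+2+13 = 24.
By Pick's theorem A = I + B/2 − 1, so I = 120 − 24/2 + 1 = 109.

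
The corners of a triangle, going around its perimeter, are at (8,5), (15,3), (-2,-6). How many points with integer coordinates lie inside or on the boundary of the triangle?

Using the shoelace formula, 2A = |(8·3 − 15·5) + (15·(-6) − (-2)·3) + ((-2)·5 − 8·(-6))| = 97, so the area is 48.5.
The number of boundary lattice points is Σ gcd(|Δx|,|Δy|) = gcd(7,2) + gcd(17,9) + gcd(10,11) = 1+1+1 = 3.
Pick's theorem gives I = A − B/2 + 1 = 48.5 − 3/2 + 1 = 48, so the closed region contains I + B = 48 + 3 = 51 lattice points.

51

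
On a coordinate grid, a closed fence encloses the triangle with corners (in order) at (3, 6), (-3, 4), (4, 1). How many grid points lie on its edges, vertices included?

4

The number of boundary lattice points is Σ gcd(|Δx|,|Δy|) = gcd(6,2) + gcd(7,3) + gcd(1,5) = 2+1+1 = 4.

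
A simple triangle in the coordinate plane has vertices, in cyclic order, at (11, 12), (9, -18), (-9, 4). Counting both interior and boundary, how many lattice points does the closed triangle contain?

297

The shoelace formula gives twice the area as |(11·(-18) − 9·12) + (9·4 − (-9)·(-18)) + ((-9)·12 − 11·4)| = 584, so the area is 292.
Along each edge there are gcd(|Δx|,|Δy|)+1 lattice points, so counting each shared vertex once the boundary has gcd(2,30) + gcd(18,22) + gcd(20,8) = 2+2+4 = 8.
Pick's theorem gives I = A − B/2 + 1 = 292 − 8/2 + 1 = 289, so the closed region contains I + B = 289 + 8 = 297 lattice points.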